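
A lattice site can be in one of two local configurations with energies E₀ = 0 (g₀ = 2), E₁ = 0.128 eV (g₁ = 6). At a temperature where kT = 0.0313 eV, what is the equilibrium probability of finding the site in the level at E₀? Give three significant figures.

0.952

Eᵢ/kT = 0, 4.0895.
Z = Σ gᵢe^(−Eᵢ/kT) = 2·e^(−0) + 6·e^(−4.0895) = 2.0000 + 0.10049 = 2.1005.
P₀ = g₀ e^(−E₀/kT) / Z = 2.0000/2.1005 = 0.952.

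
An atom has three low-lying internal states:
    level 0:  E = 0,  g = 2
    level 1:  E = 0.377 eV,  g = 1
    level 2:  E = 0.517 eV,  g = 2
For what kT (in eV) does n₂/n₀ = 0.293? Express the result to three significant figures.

0.421 eV

n₂/n₀ = (g₂/g₀) exp[−(E₂−E₀)/kT] = 0.293.
⇒ (E₂−E₀)/kT = ln((2/2)/0.293) = ln(3.4130) = 1.2276.
kT = 0.517 eV / 1.2276 = 0.421 eV.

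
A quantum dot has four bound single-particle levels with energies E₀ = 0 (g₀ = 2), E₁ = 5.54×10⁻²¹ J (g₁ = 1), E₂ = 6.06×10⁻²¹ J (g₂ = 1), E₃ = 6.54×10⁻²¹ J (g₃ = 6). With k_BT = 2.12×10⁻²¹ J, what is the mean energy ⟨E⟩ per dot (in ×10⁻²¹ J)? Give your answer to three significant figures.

1.06 ×10⁻²¹ J

Eᵢ/kT = 0, 2.6132, 2.8585, 3.0849.
Z = Σ gᵢe^(−Eᵢ/kT) = 2·e^(−0) + 1·e^(−2.6132) + 1·e^(−2.8585) + 6·e^(−3.0849) = 2.0000 + 0.073300 + 0.057355 + 0.27441 = 2.4051.
⟨E⟩ = Σ Eᵢ gᵢe^(−Eᵢ/kT) / Z = (0·2.0000 + 5.54·0.073300 + 6.06·0.057355 + 6.54·0.27441) / 2.4051 = 1.06 ×10⁻²¹ J.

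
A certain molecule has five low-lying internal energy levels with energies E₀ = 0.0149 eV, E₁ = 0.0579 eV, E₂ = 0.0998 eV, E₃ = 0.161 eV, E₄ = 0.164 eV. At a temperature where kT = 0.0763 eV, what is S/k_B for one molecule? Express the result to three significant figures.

1.35

Eᵢ/kT = 0.19528, 0.75885, 1.3080, 2.1101, 2.1494.
Z = Σ e^(−Eᵢ/kT) = e^(−0.19528) + e^(−0.75885) + e^(−1.3080) + e^(−2.1101) + e^(−2.1494) = 0.82260 + 0.46820 + 0.27036 + 0.12123 + 0.11655 = 1.7989.
⟨E⟩ = Σ EᵢPᵢ = 0.058358 eV.
S/k_B = ln Z + ⟨E⟩/kT = ln(1.7989) + 0.058358/0.0763 = 0.58718 + 0.76485 = 1.35.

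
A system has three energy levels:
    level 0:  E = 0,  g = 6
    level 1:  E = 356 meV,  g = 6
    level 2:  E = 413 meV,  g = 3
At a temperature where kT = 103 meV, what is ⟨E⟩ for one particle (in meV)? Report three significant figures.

14.4 meV

Eᵢ/kT = 0, 3.4563, 4.0097.
Z = Σ gᵢe^(−Eᵢ/kT) = 6·e^(−0) + 6·e^(−3.4563) + 3·e^(−4.0097) = 6.0000 + 0.18928 + 0.054417 = 6.2437.
⟨E⟩ = Σ Eᵢ gᵢe^(−Eᵢ/kT) / Z = (0·6.0000 + 356·0.18928 + 413·0.054417) / 6.2437 = 14.4 meV.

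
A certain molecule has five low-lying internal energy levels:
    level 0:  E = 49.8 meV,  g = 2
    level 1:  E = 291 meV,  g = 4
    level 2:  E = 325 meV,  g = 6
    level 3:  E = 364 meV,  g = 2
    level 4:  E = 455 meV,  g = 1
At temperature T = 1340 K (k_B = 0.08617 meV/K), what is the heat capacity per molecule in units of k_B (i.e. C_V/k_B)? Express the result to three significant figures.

1.30

k_BT = 0.08617 × 1340 K = 115.47 meV.
Eᵢ/kT = 0.43128, 2.5201, 2.8146, 3.1523, 3.9404.
Z = Σ gᵢe^(−Eᵢ/kT) = 2·e^(−0.43128) + 4·e^(−2.5201) + 6·e^(−2.8146) + 2·e^(−3.1523) + 1·e^(−3.9404) = 1.2994 + 0.32181 + 0.35957 + 0.085507 + 0.019440 = 2.0857.
⟨E⟩ = 151.12 meV, ⟨E²⟩ = 40182 meV².
C_V/k_B = (⟨E²⟩ − ⟨E⟩²)/(kT)² = (40182 − 22837)/13333 = 1.30.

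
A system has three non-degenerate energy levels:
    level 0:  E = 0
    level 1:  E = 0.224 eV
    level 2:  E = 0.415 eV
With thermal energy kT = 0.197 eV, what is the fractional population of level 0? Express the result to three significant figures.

Eᵢ/kT = 0, 1.1371, 2.1066.
Z = Σ e^(−Eᵢ/kT) = e^(−0) + e^(−1.1371) + e^(−2.1066) = 1.0000 + 0.32075 + 0.12165 = 1.4424.
P₀ = e^(−E₀/kT) / Z = 1.0000/1.4424 = 0.693.

0.693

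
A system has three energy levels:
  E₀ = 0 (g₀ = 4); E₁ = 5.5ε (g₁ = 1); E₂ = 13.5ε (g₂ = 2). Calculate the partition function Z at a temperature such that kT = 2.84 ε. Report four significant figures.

Eᵢ/kT = 0, 1.93662, 4.75352.
Z = Σ gᵢe^(−Eᵢ/kT) = 4·e^(−0) + 1·e^(−1.93662) + 2·e^(−4.75352) = 4.00000 + 0.144190 + 0.0172426 = 4.16143.

Z = 4.161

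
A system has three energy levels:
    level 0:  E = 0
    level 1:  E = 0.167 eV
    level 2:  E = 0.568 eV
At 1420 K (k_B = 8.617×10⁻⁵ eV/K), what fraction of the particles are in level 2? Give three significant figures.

0.00762

k_BT = 8.617×10⁻⁵ × 1420 K = 0.12236 eV.
Eᵢ/kT = 0, 1.3648, 4.6420.
Z = Σ e^(−Eᵢ/kT) = e^(−0) + e^(−1.3648) + e^(−4.6420) = 1.0000 + 0.25543 + 0.0096384 = 1.2651.
P₂ = e^(−E₂/kT) / Z = 0.0096384/1.2651 = 0.00762.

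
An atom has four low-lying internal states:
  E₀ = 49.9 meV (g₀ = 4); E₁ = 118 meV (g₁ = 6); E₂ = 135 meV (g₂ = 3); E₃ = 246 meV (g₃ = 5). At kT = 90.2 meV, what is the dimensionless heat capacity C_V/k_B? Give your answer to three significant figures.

Eᵢ/kT = 0.55322, 1.3082, 1.4967, 2.7273.
Z = Σ gᵢe^(−Eᵢ/kT) = 4·e^(−0.55322) + 6·e^(−1.3082) + 3·e^(−1.4967) + 5·e^(−2.7273) = 2.3004 + 1.6218 + 0.67160 + 0.32698 = 4.9208.
⟨E⟩ = 96.989 meV, ⟨E²⟩ = 12262 meV².
C_V/k_B = (⟨E²⟩ − ⟨E⟩²)/(kT)² = (12262 − 9406.9)/8136.0 = 0.351.

0.351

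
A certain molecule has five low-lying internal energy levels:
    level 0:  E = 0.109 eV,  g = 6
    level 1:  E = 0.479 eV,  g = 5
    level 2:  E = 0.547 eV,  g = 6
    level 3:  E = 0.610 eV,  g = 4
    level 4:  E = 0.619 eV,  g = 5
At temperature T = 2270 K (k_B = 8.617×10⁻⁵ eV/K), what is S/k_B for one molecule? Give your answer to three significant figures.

2.66

k_BT = 8.617×10⁻⁵ × 2270 K = 0.19561 eV.
Eᵢ/kT = 0.55723, 2.4488, 2.7964, 3.1184, 3.1645.
Z = Σ gᵢe^(−Eᵢ/kT) = 6·e^(−0.55723) + 5·e^(−2.4488) + 6·e^(−2.7964) + 4·e^(−3.1184) + 5·e^(−3.1645) = 3.4368 + 0.43199 + 0.36618 + 0.17691 + 0.21118 = 4.6231.
⟨E⟩ = Σ EᵢPᵢ = 0.22073 eV.
S/k_B = ln Z + ⟨E⟩/kT = ln(4.6231) + 0.22073/0.19561 = 1.5311 + 1.1284 = 2.66.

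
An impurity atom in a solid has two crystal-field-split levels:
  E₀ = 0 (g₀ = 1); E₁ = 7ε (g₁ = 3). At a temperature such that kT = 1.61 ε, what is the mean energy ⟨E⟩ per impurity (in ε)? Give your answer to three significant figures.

Eᵢ/kT = 0, 4.3478.
Z = Σ gᵢe^(−Eᵢ/kT) = 1·e^(−0) + 3·e^(−4.3478) = 1.0000 + 0.038806 = 1.0388.
⟨E⟩ = Σ Eᵢ gᵢe^(−Eᵢ/kT) / Z = (0·1.0000 + 7·0.038806) / 1.0388 = 0.261 ε.

0.261 ε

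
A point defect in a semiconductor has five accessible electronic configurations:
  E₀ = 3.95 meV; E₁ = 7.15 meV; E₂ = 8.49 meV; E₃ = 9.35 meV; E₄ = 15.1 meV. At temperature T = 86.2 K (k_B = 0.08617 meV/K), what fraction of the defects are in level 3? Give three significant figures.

k_BT = 0.08617 × 86.2 K = 7.4279 meV.
Eᵢ/kT = 0.53178, 0.96259, 1.1430, 1.2588, 2.0329.
Z = Σ e^(−Eᵢ/kT) = e^(−0.53178) + e^(−0.96259) + e^(−1.1430) + e^(−1.2588) + e^(−2.0329) = 0.58756 + 0.38190 + 0.31886 + 0.28399 + 0.13096 = 1.7033.
P₃ = e^(−E₃/kT) / Z = 0.28399/1.7033 = 0.167.

0.167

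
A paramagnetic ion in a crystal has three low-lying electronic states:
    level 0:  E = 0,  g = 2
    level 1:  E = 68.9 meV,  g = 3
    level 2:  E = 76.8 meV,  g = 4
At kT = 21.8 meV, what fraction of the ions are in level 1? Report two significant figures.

Eᵢ/kT = 0, 3.161, 3.523.
Z = Σ gᵢe^(−Eᵢ/kT) = 2·e^(−0) + 3·e^(−3.161) + 4·e^(−3.523) = 2.000 + 0.1272 + 0.1180 = 2.245.
P₁ = g₁ e^(−E₁/kT) / Z = 0.1272/2.245 = 0.057.

0.057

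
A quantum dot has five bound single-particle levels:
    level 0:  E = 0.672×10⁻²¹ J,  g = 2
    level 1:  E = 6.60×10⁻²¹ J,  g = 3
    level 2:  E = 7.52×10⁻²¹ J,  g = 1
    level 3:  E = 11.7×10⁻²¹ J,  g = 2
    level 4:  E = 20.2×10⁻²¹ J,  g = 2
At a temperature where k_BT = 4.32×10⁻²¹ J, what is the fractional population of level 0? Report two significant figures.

Eᵢ/kT = 0.1556, 1.528, 1.741, 2.708, 4.676.
Z = Σ gᵢe^(−Eᵢ/kT) = 2·e^(−0.1556) + 3·e^(−1.528) + 1·e^(−1.741) + 2·e^(−2.708) + 2·e^(−4.676) = 1.712 + 0.6509 + 0.1753 + 0.1333 + 0.01863 = 2.690.
P₀ = g₀ e^(−E₀/kT) / Z = 1.712/2.690 = 0.64.

0.64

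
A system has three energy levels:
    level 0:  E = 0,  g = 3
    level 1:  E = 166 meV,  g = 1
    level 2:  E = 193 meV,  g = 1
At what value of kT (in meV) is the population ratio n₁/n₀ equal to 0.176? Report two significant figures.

n₁/n₀ = (g₁/g₀) exp[−(E₁−E₀)/kT] = 0.176.
⇒ (E₁−E₀)/kT = ln((1/3)/0.176) = ln(1.894) = 0.6387.
kT = 166 meV / 0.6387 = 260 meV.

260 meV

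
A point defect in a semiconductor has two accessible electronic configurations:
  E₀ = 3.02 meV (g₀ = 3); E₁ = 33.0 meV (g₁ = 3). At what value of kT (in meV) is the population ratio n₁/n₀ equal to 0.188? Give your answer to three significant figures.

n₁/n₀ = (g₁/g₀) exp[−(E₁−E₀)/kT] = 0.188.
⇒ (E₁−E₀)/kT = ln((3/3)/0.188) = ln(5.3191) = 1.6713.
kT = 29.98 meV / 1.6713 = 17.9 meV.

17.9 meV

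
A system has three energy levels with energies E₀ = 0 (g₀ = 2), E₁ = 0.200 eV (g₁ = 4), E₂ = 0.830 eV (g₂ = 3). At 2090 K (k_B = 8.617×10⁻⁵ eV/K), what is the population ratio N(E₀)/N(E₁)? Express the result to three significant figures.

1.52

k_BT = 8.617×10⁻⁵ × 2090 K = 0.18010 eV.
n₀/n₁ = (g₀/g₁) exp[−(E₀−E₁)/kT] = (2/4) × exp(−(-0.200 eV)/(0.18010 eV)) = (2/4) × exp(1.1105) = 1.52.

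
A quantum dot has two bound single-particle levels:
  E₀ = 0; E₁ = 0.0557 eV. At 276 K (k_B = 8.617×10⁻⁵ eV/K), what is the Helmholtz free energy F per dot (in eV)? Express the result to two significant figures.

-0.0022 eV

k_BT = 8.617×10⁻⁵ × 276 K = 0.02378 eV.
Eᵢ/kT = 0, 2.342.
Z = Σ e^(−Eᵢ/kT) = e^(−0) + e^(−2.342) = 1.000 + 0.09614 = 1.096.
F = −kT ln Z = −0.02378 × ln(1.096) = −0.02378 × 0.09167 = -0.0022 eV.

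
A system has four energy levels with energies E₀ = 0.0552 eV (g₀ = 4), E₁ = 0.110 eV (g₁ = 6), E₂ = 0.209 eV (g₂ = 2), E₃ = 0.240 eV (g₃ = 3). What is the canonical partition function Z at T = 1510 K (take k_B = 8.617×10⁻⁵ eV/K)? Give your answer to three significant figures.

Z = 6.07

k_BT = 8.617×10⁻⁵ × 1510 K = 0.13012 eV.
Eᵢ/kT = 0.42422, 0.84537, 1.6062, 1.8445.
Z = Σ gᵢe^(−Eᵢ/kT) = 4·e^(−0.42422) + 6·e^(−0.84537) + 2·e^(−1.6062) + 3·e^(−1.8445) = 2.6171 + 2.5764 + 0.40130 + 0.47431 = 6.0691.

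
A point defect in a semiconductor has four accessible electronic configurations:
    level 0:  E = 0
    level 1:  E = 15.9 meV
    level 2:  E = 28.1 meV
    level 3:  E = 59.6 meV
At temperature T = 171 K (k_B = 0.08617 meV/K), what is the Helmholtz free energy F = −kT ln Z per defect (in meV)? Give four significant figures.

k_BT = 0.08617 × 171 K = 14.7351 meV.
Eᵢ/kT = 0, 1.07906, 1.90701, 4.04476.
Z = Σ e^(−Eᵢ/kT) = e^(−0) + e^(−1.07906) + e^(−1.90701) + e^(−4.04476) = 1.00000 + 0.339915 + 0.148524 + 0.0175139 = 1.50595.
F = −kT ln Z = −14.7351 × ln(1.50595) = −14.7351 × 0.409424 = -6.033 meV.

-6.033 meV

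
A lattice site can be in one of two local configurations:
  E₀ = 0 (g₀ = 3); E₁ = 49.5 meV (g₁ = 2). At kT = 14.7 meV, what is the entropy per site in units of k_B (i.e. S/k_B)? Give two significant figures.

Eᵢ/kT = 0, 3.367.
Z = Σ gᵢe^(−Eᵢ/kT) = 3·e^(−0) + 2·e^(−3.367) = 3.000 + 0.06899 = 3.069.
⟨E⟩ = Σ EᵢPᵢ = 1.113 meV.
S/k_B = ln Z + ⟨E⟩/kT = ln(3.069) + 1.113/14.7 = 1.121 + 0.07571 = 1.2.

1.2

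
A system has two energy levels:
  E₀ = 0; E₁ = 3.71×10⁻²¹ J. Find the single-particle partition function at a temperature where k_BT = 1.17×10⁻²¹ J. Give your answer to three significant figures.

Eᵢ/kT = 0, 3.1709.
Z = Σ e^(−Eᵢ/kT) = e^(−0) + e^(−3.1709) = 1.0000 + 0.041966 = 1.0420.

Z = 1.04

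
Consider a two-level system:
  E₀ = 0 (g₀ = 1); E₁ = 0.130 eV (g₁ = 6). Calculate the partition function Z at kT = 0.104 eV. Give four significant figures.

Eᵢ/kT = 0, 1.25000.
Z = Σ gᵢe^(−Eᵢ/kT) = 1·e^(−0) + 6·e^(−1.25000) = 1.00000 + 1.71903 = 2.71903.

Z = 2.719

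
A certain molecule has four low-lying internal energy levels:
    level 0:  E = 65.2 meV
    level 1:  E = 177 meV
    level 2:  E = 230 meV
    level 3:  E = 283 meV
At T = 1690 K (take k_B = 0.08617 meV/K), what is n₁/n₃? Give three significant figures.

k_BT = 0.08617 × 1690 K = 145.63 meV.
n₁/n₃ = exp[−(E₁−E₃)/kT] = exp(−(-106 meV)/(145.63 meV)) = exp(0.72787) = 2.07.

2.07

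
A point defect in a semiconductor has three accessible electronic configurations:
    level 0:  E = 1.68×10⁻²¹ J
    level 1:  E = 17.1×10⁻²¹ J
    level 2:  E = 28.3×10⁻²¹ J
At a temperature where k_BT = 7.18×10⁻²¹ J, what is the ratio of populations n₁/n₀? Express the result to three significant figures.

0.117

n₁/n₀ = exp[−(E₁−E₀)/kT] = exp(−(15.42 ×10⁻²¹ J)/(7.18 ×10⁻²¹ J)) = exp(-2.1476) = 0.117.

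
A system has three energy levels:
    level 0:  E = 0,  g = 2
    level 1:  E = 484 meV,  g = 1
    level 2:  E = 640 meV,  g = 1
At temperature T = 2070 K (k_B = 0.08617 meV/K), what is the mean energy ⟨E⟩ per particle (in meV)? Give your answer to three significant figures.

23.8 meV

k_BT = 0.08617 × 2070 K = 178.37 meV.
Eᵢ/kT = 0, 2.7135, 3.5880.
Z = Σ gᵢe^(−Eᵢ/kT) = 2·e^(−0) + 1·e^(−2.7135) + 1·e^(−3.5880) = 2.0000 + 0.066304 + 0.027654 = 2.0940.
⟨E⟩ = Σ Eᵢ gᵢe^(−Eᵢ/kT) / Z = (0·2.0000 + 484·0.066304 + 640·0.027654) / 2.0940 = 23.8 meV.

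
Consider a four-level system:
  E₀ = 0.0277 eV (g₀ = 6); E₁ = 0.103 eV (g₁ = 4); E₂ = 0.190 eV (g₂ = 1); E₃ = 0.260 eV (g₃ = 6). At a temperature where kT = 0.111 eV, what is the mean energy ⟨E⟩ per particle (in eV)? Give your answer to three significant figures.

0.0680 eV

Eᵢ/kT = 0.24955, 0.92793, 1.7117, 2.3423.
Z = Σ gᵢe^(−Eᵢ/kT) = 6·e^(−0.24955) + 4·e^(−0.92793) + 1·e^(−1.7117) + 6·e^(−2.3423) = 4.6749 + 1.5815 + 0.18056 + 0.57664 = 7.0136.
⟨E⟩ = Σ Eᵢ gᵢe^(−Eᵢ/kT) / Z = (0.0277·4.6749 + 0.103·1.5815 + 0.190·0.18056 + 0.260·0.57664) / 7.0136 = 0.0680 eV.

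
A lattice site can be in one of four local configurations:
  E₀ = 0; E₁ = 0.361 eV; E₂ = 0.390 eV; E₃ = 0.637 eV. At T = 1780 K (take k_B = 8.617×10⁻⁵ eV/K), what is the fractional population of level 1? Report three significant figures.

0.0799

k_BT = 8.617×10⁻⁵ × 1780 K = 0.15338 eV.
Eᵢ/kT = 0, 2.3536, 2.5427, 4.1531.
Z = Σ e^(−Eᵢ/kT) = e^(−0) + e^(−2.3536) + e^(−2.5427) + e^(−4.1531) = 1.0000 + 0.095026 + 0.078654 + 0.015716 = 1.1894.
P₁ = e^(−E₁/kT) / Z = 0.095026/1.1894 = 0.0799.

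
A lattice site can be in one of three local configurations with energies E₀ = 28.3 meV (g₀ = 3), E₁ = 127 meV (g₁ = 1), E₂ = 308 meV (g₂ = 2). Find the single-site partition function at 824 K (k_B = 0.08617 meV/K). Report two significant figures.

Z = 2.2

k_BT = 0.08617 × 824 K = 71.00 meV.
Eᵢ/kT = 0.3986, 1.789, 4.338.
Z = Σ gᵢe^(−Eᵢ/kT) = 3·e^(−0.3986) + 1·e^(−1.789) + 2·e^(−4.338) = 2.014 + 0.1671 + 0.02613 = 2.207.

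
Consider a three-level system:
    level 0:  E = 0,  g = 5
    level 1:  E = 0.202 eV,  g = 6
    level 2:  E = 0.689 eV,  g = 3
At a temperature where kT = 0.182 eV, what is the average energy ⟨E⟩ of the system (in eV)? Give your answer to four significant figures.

0.06335 eV

Eᵢ/kT = 0, 1.10989, 3.78571.
Z = Σ gᵢe^(−Eᵢ/kT) = 5·e^(−0) + 6·e^(−1.10989) + 3·e^(−3.78571) = 5.00000 + 1.97757 + 0.0680782 = 7.04565.
⟨E⟩ = Σ Eᵢ gᵢe^(−Eᵢ/kT) / Z = (0·5.00000 + 0.202·1.97757 + 0.689·0.0680782) / 7.04565 = 0.06335 eV.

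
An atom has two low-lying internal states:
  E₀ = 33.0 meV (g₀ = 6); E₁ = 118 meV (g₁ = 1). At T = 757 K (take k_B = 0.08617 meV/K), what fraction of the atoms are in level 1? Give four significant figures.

k_BT = 0.08617 × 757 K = 65.2307 meV.
Eᵢ/kT = 0.505897, 1.80896.
Z = Σ gᵢe^(−Eᵢ/kT) = 6·e^(−0.505897) + 1·e^(−1.80896) = 3.61779 + 0.163824 = 3.78161.
P₁ = g₁ e^(−E₁/kT) / Z = 0.163824/3.78161 = 0.04332.

0.04332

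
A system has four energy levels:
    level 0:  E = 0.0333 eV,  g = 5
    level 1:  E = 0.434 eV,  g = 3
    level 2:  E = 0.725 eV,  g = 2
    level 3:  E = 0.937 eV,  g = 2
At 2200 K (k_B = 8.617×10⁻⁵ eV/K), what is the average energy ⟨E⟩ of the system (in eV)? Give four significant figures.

0.06949 eV

k_BT = 8.617×10⁻⁵ × 2200 K = 0.189574 eV.
Eᵢ/kT = 0.175657, 2.28934, 3.82436, 4.94266.
Z = Σ gᵢe^(−Eᵢ/kT) = 5·e^(−0.175657) + 3·e^(−2.28934) + 2·e^(−3.82436) + 2·e^(−4.94266) = 4.19453 + 0.304000 + 0.0436648 + 0.0142712 = 4.55647.
⟨E⟩ = Σ Eᵢ gᵢe^(−Eᵢ/kT) / Z = (0.0333·4.19453 + 0.434·0.304000 + 0.725·0.0436648 + 0.937·0.0142712) / 4.55647 = 0.06949 eV.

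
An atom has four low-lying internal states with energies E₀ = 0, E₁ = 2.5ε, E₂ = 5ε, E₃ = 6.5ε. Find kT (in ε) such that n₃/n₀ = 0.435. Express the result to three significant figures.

7.81 ε

n₃/n₀ = exp[−(E₃−E₀)/kT] = 0.435.
⇒ (E₃−E₀)/kT = ln(1/0.435) = ln(2.2989) = 0.83243.
kT = 6.5ε / 0.83243 = 7.81 ε.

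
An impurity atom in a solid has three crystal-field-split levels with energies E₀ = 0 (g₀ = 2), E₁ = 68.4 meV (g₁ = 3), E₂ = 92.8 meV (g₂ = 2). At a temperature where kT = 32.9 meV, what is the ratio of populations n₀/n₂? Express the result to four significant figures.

16.79

n₀/n₂ = (g₀/g₂) exp[−(E₀−E₂)/kT] = (2/2) × exp(−(-92.8 meV)/(32.9 meV)) = (2/2) × exp(2.82067) = 16.79.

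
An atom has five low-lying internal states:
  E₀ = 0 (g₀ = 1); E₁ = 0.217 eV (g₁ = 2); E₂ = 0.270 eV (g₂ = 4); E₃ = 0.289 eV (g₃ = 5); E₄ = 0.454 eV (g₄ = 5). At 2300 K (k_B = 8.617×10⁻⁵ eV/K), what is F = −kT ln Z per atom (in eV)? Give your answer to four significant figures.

k_BT = 8.617×10⁻⁵ × 2300 K = 0.198191 eV.
Eᵢ/kT = 0, 1.09490, 1.36232, 1.45819, 2.29072.
Z = Σ gᵢe^(−Eᵢ/kT) = 1·e^(−0) + 2·e^(−1.09490) + 4·e^(−1.36232) + 5·e^(−1.45819) + 5·e^(−2.29072) = 1.00000 + 0.669146 + 1.02426 + 1.16329 + 0.505968 = 4.36266.
F = −kT ln Z = −0.198191 × ln(4.36266) = −0.198191 × 1.47308 = -0.2920 eV.

-0.2920 eV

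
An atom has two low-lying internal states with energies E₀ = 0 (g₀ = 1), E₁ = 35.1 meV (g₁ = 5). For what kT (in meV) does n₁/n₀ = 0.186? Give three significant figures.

n₁/n₀ = (g₁/g₀) exp[−(E₁−E₀)/kT] = 0.186.
⇒ (E₁−E₀)/kT = ln((5/1)/0.186) = ln(26.882) = 3.2915.
kT = 35.1 meV / 3.2915 = 10.7 meV.

10.7 meV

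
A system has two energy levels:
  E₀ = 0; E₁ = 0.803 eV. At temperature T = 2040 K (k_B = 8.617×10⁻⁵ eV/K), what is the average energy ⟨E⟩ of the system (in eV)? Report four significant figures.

k_BT = 8.617×10⁻⁵ × 2040 K = 0.175787 eV.
Eᵢ/kT = 0, 4.56803.
Z = Σ e^(−Eᵢ/kT) = e^(−0) + e^(−4.56803) = 1.00000 + 0.0103784 = 1.01038.
⟨E⟩ = Σ Eᵢ e^(−Eᵢ/kT) / Z = (0·1.00000 + 0.803·0.0103784) / 1.01038 = 0.008248 eV.

0.008248 eV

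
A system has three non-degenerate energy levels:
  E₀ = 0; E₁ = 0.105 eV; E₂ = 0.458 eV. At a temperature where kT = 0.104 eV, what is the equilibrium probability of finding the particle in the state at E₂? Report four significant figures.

Eᵢ/kT = 0, 1.00962, 4.40385.
Z = Σ e^(−Eᵢ/kT) = e^(−0) + e^(−1.00962) + e^(−4.40385) = 1.00000 + 0.364357 + 0.0122302 = 1.37659.
P₂ = e^(−E₂/kT) / Z = 0.0122302/1.37659 = 0.008884.

0.008884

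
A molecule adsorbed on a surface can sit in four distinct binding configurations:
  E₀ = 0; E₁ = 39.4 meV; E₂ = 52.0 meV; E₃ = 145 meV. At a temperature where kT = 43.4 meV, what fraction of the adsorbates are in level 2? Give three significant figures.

0.173

Eᵢ/kT = 0, 0.90783, 1.1982, 3.3410.
Z = Σ e^(−Eᵢ/kT) = e^(−0) + e^(−0.90783) + e^(−1.1982) + e^(−3.3410) = 1.0000 + 0.40340 + 0.30174 + 0.035402 = 1.7405.
P₂ = e^(−E₂/kT) / Z = 0.30174/1.7405 = 0.173.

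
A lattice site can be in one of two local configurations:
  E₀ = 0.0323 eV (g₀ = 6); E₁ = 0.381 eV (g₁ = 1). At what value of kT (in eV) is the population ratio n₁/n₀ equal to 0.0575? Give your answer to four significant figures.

n₁/n₀ = (g₁/g₀) exp[−(E₁−E₀)/kT] = 0.0575.
⇒ (E₁−E₀)/kT = ln((1/6)/0.0575) = ln(2.89855) = 1.06421.
kT = 0.3487 eV / 1.06421 = 0.3277 eV.

0.3277 eV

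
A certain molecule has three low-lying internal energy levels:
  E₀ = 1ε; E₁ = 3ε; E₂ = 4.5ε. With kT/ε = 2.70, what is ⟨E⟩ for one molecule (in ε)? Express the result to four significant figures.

2.092 ε

Eᵢ/kT = 0.370370, 1.11111, 1.66667.
Z = Σ e^(−Eᵢ/kT) = e^(−0.370370) + e^(−1.11111) + e^(−1.66667) = 0.690479 + 0.329193 + 0.188875 = 1.20855.
⟨E⟩ = Σ Eᵢ e^(−Eᵢ/kT) / Z = (1·0.690479 + 3·0.329193 + 4.5·0.188875) / 1.20855 = 2.092 ε.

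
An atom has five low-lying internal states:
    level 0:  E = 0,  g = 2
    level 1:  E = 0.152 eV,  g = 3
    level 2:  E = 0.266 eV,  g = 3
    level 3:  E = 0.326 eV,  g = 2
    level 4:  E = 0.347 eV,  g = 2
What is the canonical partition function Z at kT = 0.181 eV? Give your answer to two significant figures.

Z = 4.6

Eᵢ/kT = 0, 0.8398, 1.470, 1.801, 1.917.
Z = Σ gᵢe^(−Eᵢ/kT) = 2·e^(−0) + 3·e^(−0.8398) + 3·e^(−1.470) + 2·e^(−1.801) + 2·e^(−1.917) = 2.000 + 1.295 + 0.6898 + 0.3303 + 0.2941 = 4.609.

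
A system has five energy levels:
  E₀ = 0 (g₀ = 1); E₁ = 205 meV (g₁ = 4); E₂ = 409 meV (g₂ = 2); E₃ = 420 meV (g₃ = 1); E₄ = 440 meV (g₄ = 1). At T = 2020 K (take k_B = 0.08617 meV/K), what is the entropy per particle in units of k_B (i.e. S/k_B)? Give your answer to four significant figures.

1.846

k_BT = 0.08617 × 2020 K = 174.063 meV.
Eᵢ/kT = 0, 1.17773, 2.34972, 2.41292, 2.52782.
Z = Σ gᵢe^(−Eᵢ/kT) = 1·e^(−0) + 4·e^(−1.17773) + 2·e^(−2.34972) + 1·e^(−2.41292) + 1·e^(−2.52782) = 1.00000 + 1.23191 + 0.190792 + 0.0895534 + 0.0798329 = 2.59209.
⟨E⟩ = Σ EᵢPᵢ = 155.594 meV.
S/k_B = ln Z + ⟨E⟩/kT = ln(2.59209) + 155.594/174.063 = 0.952465 + 0.893895 = 1.846.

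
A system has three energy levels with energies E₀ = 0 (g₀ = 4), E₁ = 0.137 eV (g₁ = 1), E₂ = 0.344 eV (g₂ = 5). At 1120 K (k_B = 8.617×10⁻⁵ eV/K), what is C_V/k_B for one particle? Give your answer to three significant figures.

k_BT = 8.617×10⁻⁵ × 1120 K = 0.096510 eV.
Eᵢ/kT = 0, 1.4195, 3.5644.
Z = Σ gᵢe^(−Eᵢ/kT) = 4·e^(−0) + 1·e^(−1.4195) + 5·e^(−3.5644) = 4.0000 + 0.24183 + 0.14157 = 4.3834.
⟨E⟩ = 0.018668 eV, ⟨E²⟩ = 0.0048574 eV².
C_V/k_B = (⟨E²⟩ − ⟨E⟩²)/(kT)² = (0.0048574 − 0.00034849)/0.0093142 = 0.484.

0.484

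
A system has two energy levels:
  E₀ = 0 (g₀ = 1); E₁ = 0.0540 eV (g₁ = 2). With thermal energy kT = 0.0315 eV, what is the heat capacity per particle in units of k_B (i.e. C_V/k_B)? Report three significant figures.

0.572

Eᵢ/kT = 0, 1.7143.
Z = Σ gᵢe^(−Eᵢ/kT) = 1·e^(−0) + 2·e^(−1.7143) = 1.0000 + 0.36018 = 1.3602.
⟨E⟩ = 0.014299 eV, ⟨E²⟩ = 0.00077215 eV².
C_V/k_B = (⟨E²⟩ − ⟨E⟩²)/(kT)² = (0.00077215 − 0.00020446)/0.00099225 = 0.572.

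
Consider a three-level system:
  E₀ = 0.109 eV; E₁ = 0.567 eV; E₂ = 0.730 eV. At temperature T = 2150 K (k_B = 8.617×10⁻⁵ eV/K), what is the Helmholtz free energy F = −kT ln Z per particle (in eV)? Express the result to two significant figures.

0.088 eV

k_BT = 8.617×10⁻⁵ × 2150 K = 0.1853 eV.
Eᵢ/kT = 0.5882, 3.060, 3.940.
Z = Σ e^(−Eᵢ/kT) = e^(−0.5882) + e^(−3.060) + e^(−3.940) = 0.5553 + 0.04689 + 0.01945 = 0.6216.
F = −kT ln Z = −0.1853 × ln(0.6216) = −0.1853 × -0.4755 = 0.088 eV.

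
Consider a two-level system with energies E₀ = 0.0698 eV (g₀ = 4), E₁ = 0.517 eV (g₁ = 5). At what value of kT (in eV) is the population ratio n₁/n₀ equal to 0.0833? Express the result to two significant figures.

0.17 eV

n₁/n₀ = (g₁/g₀) exp[−(E₁−E₀)/kT] = 0.0833.
⇒ (E₁−E₀)/kT = ln((5/4)/0.0833) = ln(15.01) = 2.709.
kT = 0.4472 eV / 2.709 = 0.17 eV.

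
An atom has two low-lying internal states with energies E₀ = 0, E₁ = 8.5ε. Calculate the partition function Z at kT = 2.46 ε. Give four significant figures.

Eᵢ/kT = 0, 3.45528.
Z = Σ e^(−Eᵢ/kT) = e^(−0) + e^(−3.45528) = 1.00000 + 0.0315785 = 1.03158.

Z = 1.032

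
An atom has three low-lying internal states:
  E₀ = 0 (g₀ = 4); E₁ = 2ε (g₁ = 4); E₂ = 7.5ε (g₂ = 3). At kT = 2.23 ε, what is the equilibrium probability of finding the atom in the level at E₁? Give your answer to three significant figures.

0.284

Eᵢ/kT = 0, 0.89686, 3.3632.
Z = Σ gᵢe^(−Eᵢ/kT) = 4·e^(−0) + 4·e^(−0.89686) + 3·e^(−3.3632) = 4.0000 + 1.6314 + 0.10387 = 5.7353.
P₁ = g₁ e^(−E₁/kT) / Z = 1.6314/5.7353 = 0.284.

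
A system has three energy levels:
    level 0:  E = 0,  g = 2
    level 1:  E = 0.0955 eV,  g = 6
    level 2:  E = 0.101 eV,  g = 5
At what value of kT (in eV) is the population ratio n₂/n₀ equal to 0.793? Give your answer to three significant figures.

n₂/n₀ = (g₂/g₀) exp[−(E₂−E₀)/kT] = 0.793.
⇒ (E₂−E₀)/kT = ln((5/2)/0.793) = ln(3.1526) = 1.1482.
kT = 0.101 eV / 1.1482 = 0.0880 eV.

0.0880 eV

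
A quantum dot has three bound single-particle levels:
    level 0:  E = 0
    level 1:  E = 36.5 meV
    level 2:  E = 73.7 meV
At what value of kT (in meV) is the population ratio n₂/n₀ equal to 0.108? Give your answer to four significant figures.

n₂/n₀ = exp[−(E₂−E₀)/kT] = 0.108.
⇒ (E₂−E₀)/kT = ln(1/0.108) = ln(9.25926) = 2.22562.
kT = 73.7 meV / 2.22562 = 33.11 meV.

33.11 meV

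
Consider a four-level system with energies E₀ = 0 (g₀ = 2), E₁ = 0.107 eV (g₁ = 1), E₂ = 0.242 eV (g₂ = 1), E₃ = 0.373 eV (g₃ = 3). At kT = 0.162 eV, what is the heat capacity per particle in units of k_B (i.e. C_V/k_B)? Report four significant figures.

Eᵢ/kT = 0, 0.660494, 1.49383, 2.30247.
Z = Σ gᵢe^(−Eᵢ/kT) = 2·e^(−0) + 1·e^(−0.660494) + 1·e^(−1.49383) + 3·e^(−2.30247) = 2.00000 + 0.516596 + 0.224511 + 0.300035 = 3.04114.
⟨E⟩ = 0.0728413 eV, ⟨E²⟩ = 0.0199946 eV².
C_V/k_B = (⟨E²⟩ − ⟨E⟩²)/(kT)² = (0.0199946 − 0.00530585)/0.0262440 = 0.5597.

0.5597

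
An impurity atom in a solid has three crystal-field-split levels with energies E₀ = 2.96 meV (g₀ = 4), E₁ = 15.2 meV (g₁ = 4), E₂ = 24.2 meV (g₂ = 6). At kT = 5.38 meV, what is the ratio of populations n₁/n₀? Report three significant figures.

n₁/n₀ = (g₁/g₀) exp[−(E₁−E₀)/kT] = (4/4) × exp(−(12.24 meV)/(5.38 meV)) = (4/4) × exp(-2.2751) = 0.103.

0.103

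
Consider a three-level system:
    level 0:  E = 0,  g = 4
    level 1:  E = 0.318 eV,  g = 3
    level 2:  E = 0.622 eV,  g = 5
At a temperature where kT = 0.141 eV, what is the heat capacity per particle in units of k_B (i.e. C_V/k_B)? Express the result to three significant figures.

Eᵢ/kT = 0, 2.2553, 4.4113.
Z = Σ gᵢe^(−Eᵢ/kT) = 4·e^(−0) + 3·e^(−2.2553) + 5·e^(−4.4113) = 4.0000 + 0.31453 + 0.060697 = 4.3752.
⟨E⟩ = 0.031490 eV, ⟨E²⟩ = 0.012637 eV².
C_V/k_B = (⟨E²⟩ − ⟨E⟩²)/(kT)² = (0.012637 − 0.00099162)/0.019881 = 0.586.

0.586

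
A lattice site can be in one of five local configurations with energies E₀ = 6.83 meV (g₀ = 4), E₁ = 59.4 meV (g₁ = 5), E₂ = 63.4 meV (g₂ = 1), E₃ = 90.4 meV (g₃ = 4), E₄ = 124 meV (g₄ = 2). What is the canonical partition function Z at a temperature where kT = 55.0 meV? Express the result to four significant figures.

Z = 6.530

Eᵢ/kT = 0.124182, 1.08000, 1.15273, 1.64364, 2.25455.
Z = Σ gᵢe^(−Eᵢ/kT) = 4·e^(−0.124182) + 5·e^(−1.08000) + 1·e^(−1.15273) + 4·e^(−1.64364) + 2·e^(−2.25455) = 3.53288 + 1.69798 + 0.315774 + 0.773101 + 0.209841 = 6.52958.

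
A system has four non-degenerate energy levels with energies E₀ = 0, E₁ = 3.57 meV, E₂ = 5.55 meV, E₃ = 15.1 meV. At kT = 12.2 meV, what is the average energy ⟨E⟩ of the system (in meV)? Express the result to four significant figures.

Eᵢ/kT = 0, 0.292623, 0.454918, 1.23770.
Z = Σ e^(−Eᵢ/kT) = e^(−0) + e^(−0.292623) + e^(−0.454918) + e^(−1.23770) = 1.00000 + 0.746303 + 0.634500 + 0.290051 = 2.67085.
⟨E⟩ = Σ Eᵢ e^(−Eᵢ/kT) / Z = (0·1.00000 + 3.57·0.746303 + 5.55·0.634500 + 15.1·0.290051) / 2.67085 = 3.956 meV.

3.956 meV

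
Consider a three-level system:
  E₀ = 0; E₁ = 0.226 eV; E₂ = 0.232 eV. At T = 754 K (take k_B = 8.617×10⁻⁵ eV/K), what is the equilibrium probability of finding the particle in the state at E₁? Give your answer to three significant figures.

0.0291

k_BT = 8.617×10⁻⁵ × 754 K = 0.064972 eV.
Eᵢ/kT = 0, 3.4784, 3.5708.
Z = Σ e^(−Eᵢ/kT) = e^(−0) + e^(−3.4784) + e^(−3.5708) = 1.0000 + 0.030857 + 0.028133 = 1.0590.
P₁ = e^(−E₁/kT) / Z = 0.030857/1.0590 = 0.0291.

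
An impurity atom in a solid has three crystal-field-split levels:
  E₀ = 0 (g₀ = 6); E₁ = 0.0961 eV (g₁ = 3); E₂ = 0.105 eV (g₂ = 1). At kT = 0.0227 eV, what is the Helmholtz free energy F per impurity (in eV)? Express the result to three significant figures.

Eᵢ/kT = 0, 4.2335, 4.6256.
Z = Σ gᵢe^(−Eᵢ/kT) = 6·e^(−0) + 3·e^(−4.2335) + 1·e^(−4.6256) = 6.0000 + 0.043505 + 0.0097978 = 6.0533.
F = −kT ln Z = −0.0227 × ln(6.0533) = −0.0227 × 1.8006 = -0.0409 eV.

-0.0409 eV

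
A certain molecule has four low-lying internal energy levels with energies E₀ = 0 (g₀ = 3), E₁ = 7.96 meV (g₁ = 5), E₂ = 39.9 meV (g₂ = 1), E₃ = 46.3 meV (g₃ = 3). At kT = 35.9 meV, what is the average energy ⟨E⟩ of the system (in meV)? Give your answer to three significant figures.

Eᵢ/kT = 0, 0.22173, 1.1114, 1.2897.
Z = Σ gᵢe^(−Eᵢ/kT) = 3·e^(−0) + 5·e^(−0.22173) + 1·e^(−1.1114) + 3·e^(−1.2897) = 3.0000 + 4.0057 + 0.32910 + 0.82606 = 8.1609.
⟨E⟩ = Σ Eᵢ gᵢe^(−Eᵢ/kT) / Z = (0·3.0000 + 7.96·4.0057 + 39.9·0.32910 + 46.3·0.82606) / 8.1609 = 10.2 meV.

10.2 meV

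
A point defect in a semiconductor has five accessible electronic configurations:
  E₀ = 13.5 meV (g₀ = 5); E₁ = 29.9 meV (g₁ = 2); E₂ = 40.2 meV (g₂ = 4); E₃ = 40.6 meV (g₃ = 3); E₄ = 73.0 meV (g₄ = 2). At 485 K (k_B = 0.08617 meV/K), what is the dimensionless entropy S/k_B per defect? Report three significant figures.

2.69

k_BT = 0.08617 × 485 K = 41.792 meV.
Eᵢ/kT = 0.32303, 0.71545, 0.96191, 0.97148, 1.7467.
Z = Σ gᵢe^(−Eᵢ/kT) = 5·e^(−0.32303) + 2·e^(−0.71545) + 4·e^(−0.96191) + 3·e^(−0.97148) + 2·e^(−1.7467) = 3.6198 + 0.97794 + 1.5286 + 1.1356 + 0.34870 = 7.6106.
⟨E⟩ = Σ EᵢPᵢ = 27.740 meV.
S/k_B = ln Z + ⟨E⟩/kT = ln(7.6106) + 27.740/41.792 = 2.0295 + 0.66376 = 2.69.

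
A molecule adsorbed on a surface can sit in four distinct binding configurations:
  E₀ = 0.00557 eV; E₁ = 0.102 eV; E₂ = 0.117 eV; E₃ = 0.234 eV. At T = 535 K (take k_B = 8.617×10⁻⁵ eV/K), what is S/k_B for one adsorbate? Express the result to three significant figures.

k_BT = 8.617×10⁻⁵ × 535 K = 0.046101 eV.
Eᵢ/kT = 0.12082, 2.2125, 2.5379, 5.0758.
Z = Σ e^(−Eᵢ/kT) = e^(−0.12082) + e^(−2.2125) + e^(−2.5379) + e^(−5.0758) = 0.88619 + 0.10943 + 0.079032 + 0.0062461 = 1.0809.
⟨E⟩ = Σ EᵢPᵢ = 0.024800 eV.
S/k_B = ln Z + ⟨E⟩/kT = ln(1.0809) + 0.024800/0.046101 = 0.077794 + 0.53795 = 0.616.

0.616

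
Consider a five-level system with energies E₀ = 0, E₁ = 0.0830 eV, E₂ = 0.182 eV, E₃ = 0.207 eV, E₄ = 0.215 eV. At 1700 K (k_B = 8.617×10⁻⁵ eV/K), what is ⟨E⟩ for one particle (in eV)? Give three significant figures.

0.0857 eV

k_BT = 8.617×10⁻⁵ × 1700 K = 0.14649 eV.
Eᵢ/kT = 0, 0.56659, 1.2424, 1.4131, 1.4677.
Z = Σ e^(−Eᵢ/kT) = e^(−0) + e^(−0.56659) + e^(−1.2424) + e^(−1.4131) + e^(−1.4677) = 1.0000 + 0.56746 + 0.28869 + 0.24339 + 0.23045 = 2.3300.
⟨E⟩ = Σ Eᵢ e^(−Eᵢ/kT) / Z = (0·1.0000 + 0.0830·0.56746 + 0.182·0.28869 + 0.207·0.24339 + 0.215·0.23045) / 2.3300 = 0.0857 eV.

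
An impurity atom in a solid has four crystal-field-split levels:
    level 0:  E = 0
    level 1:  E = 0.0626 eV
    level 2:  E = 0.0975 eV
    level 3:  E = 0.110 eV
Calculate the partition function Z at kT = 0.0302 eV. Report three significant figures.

Z = 1.19

Eᵢ/kT = 0, 2.0728, 3.2285, 3.6424.
Z = Σ e^(−Eᵢ/kT) = e^(−0) + e^(−2.0728) + e^(−3.2285) + e^(−3.6424) = 1.0000 + 0.12583 + 0.039617 + 0.026189 = 1.1916.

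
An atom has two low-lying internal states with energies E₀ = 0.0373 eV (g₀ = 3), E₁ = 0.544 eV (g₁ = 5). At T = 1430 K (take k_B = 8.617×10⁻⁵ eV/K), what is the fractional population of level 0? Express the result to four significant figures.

k_BT = 8.617×10⁻⁵ × 1430 K = 0.123223 eV.
Eᵢ/kT = 0.302703, 4.41476.
Z = Σ gᵢe^(−Eᵢ/kT) = 3·e^(−0.302703) + 5·e^(−4.41476) = 2.21646 + 0.0604873 = 2.27695.
P₀ = g₀ e^(−E₀/kT) / Z = 2.21646/2.27695 = 0.9734.

0.9734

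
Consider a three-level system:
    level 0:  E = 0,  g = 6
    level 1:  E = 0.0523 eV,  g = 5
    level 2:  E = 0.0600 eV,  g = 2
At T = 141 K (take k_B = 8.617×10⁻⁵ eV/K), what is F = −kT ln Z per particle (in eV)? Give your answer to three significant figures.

k_BT = 8.617×10⁻⁵ × 141 K = 0.012150 eV.
Eᵢ/kT = 0, 4.3045, 4.9383.
Z = Σ gᵢe^(−Eᵢ/kT) = 6·e^(−0) + 5·e^(−4.3045) + 2·e^(−4.9383) = 6.0000 + 0.067538 + 0.014334 = 6.0819.
F = −kT ln Z = −0.012150 × ln(6.0819) = −0.012150 × 1.8053 = -0.0219 eV.

-0.0219 eV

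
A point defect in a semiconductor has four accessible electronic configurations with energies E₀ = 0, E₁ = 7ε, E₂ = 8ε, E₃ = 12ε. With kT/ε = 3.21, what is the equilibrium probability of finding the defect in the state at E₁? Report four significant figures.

Eᵢ/kT = 0, 2.18069, 2.49221, 3.73832.
Z = Σ e^(−Eᵢ/kT) = e^(−0) + e^(−2.18069) + e^(−2.49221) + e^(−3.73832) = 1.00000 + 0.112964 + 0.0827269 + 0.0237940 = 1.21948.
P₁ = e^(−E₁/kT) / Z = 0.112964/1.21948 = 0.09263.

0.09263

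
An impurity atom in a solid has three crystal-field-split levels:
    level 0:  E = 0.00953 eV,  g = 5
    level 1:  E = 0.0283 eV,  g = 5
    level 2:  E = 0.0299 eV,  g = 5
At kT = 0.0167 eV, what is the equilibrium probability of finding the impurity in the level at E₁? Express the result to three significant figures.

0.201

Eᵢ/kT = 0.57066, 1.6946, 1.7904.
Z = Σ gᵢe^(−Eᵢ/kT) = 5·e^(−0.57066) + 5·e^(−1.6946) + 5·e^(−1.7904) = 2.8258 + 0.91836 + 0.83447 = 4.5786.
P₁ = g₁ e^(−E₁/kT) / Z = 0.91836/4.5786 = 0.201.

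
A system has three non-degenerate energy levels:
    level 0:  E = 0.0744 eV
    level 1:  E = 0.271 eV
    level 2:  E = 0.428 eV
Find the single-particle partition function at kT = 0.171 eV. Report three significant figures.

Z = 0.934

Eᵢ/kT = 0.43509, 1.5848, 2.5029.
Z = Σ e^(−Eᵢ/kT) = e^(−0.43509) + e^(−1.5848) + e^(−2.5029) = 0.64721 + 0.20499 + 0.081847 = 0.93405.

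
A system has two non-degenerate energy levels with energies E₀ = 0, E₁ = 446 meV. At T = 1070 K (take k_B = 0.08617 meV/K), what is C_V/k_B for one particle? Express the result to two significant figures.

0.18

k_BT = 0.08617 × 1070 K = 92.20 meV.
Eᵢ/kT = 0, 4.837.
Z = Σ e^(−Eᵢ/kT) = e^(−0) + e^(−4.837) = 1.000 + 0.007931 = 1.008.
⟨E⟩ = 3.509 meV, ⟨E²⟩ = 1565 meV².
C_V/k_B = (⟨E²⟩ − ⟨E⟩²)/(kT)² = (1565 − 12.31)/8501 = 0.18.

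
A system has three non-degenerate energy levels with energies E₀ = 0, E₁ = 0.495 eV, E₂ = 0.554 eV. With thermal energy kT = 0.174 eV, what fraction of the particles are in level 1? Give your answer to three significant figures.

0.0529

Eᵢ/kT = 0, 2.8448, 3.1839.
Z = Σ e^(−Eᵢ/kT) = e^(−0) + e^(−2.8448) + e^(−3.1839) = 1.0000 + 0.058146 + 0.041424 = 1.0996.
P₁ = e^(−E₁/kT) / Z = 0.058146/1.0996 = 0.0529.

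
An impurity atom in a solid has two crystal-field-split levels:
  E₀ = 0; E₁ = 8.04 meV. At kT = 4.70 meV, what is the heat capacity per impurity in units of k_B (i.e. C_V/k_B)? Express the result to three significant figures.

Eᵢ/kT = 0, 1.7106.
Z = Σ e^(−Eᵢ/kT) = e^(−0) + e^(−1.7106) = 1.0000 + 0.18076 = 1.1808.
⟨E⟩ = 1.2308 meV, ⟨E²⟩ = 9.8955 meV².
C_V/k_B = (⟨E²⟩ − ⟨E⟩²)/(kT)² = (9.8955 − 1.5149)/22.090 = 0.379.

0.379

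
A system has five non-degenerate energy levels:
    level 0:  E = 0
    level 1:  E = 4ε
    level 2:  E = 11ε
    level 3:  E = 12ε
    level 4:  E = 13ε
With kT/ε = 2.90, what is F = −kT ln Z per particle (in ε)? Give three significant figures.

-0.764 ε

Eᵢ/kT = 0, 1.3793, 3.7931, 4.1379, 4.4828.
Z = Σ e^(−Eᵢ/kT) = e^(−0) + e^(−1.3793) + e^(−3.7931) + e^(−4.1379) + e^(−4.4828) = 1.0000 + 0.25175 + 0.022526 + 0.015956 + 0.011302 = 1.3015.
F = −kT ln Z = −2.90 × ln(1.3015) = −2.90 × 0.26352 = -0.764 ε.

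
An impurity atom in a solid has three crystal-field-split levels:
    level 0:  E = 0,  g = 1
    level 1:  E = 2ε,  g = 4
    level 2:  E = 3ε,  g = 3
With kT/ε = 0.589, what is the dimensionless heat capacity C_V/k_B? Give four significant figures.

Eᵢ/kT = 0, 3.39559, 5.09338.
Z = Σ gᵢe^(−Eᵢ/kT) = 1·e^(−0) + 4·e^(−3.39559) + 3·e^(−5.09338) = 1.00000 + 0.134083 + 0.0184117 = 1.15249.
⟨E⟩ = 0.280611 ε, ⟨E²⟩ = 0.609148 ε².
C_V/k_B = (⟨E²⟩ − ⟨E⟩²)/(kT)² = (0.609148 − 0.0787425)/0.346921 = 1.529.

1.529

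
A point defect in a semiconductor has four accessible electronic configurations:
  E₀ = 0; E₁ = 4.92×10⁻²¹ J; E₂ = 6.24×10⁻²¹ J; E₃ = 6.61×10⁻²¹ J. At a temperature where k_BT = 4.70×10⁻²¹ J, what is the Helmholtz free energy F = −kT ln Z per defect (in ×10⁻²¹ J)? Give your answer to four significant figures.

Eᵢ/kT = 0, 1.04681, 1.32766, 1.40638.
Z = Σ e^(−Eᵢ/kT) = e^(−0) + e^(−1.04681) + e^(−1.32766) + e^(−1.40638) = 1.00000 + 0.351056 + 0.265097 + 0.245029 = 1.86118.
F = −kT ln Z = −4.70 × ln(1.86118) = −4.70 × 0.621211 = -2.920 ×10⁻²¹ J.

-2.920 ×10⁻²¹ J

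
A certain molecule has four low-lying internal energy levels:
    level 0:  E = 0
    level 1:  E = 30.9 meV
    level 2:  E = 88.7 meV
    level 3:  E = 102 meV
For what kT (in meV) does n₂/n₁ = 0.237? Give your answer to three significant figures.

n₂/n₁ = exp[−(E₂−E₁)/kT] = 0.237.
⇒ (E₂−E₁)/kT = ln(1/0.237) = ln(4.2194) = 1.4397.
kT = 57.8 meV / 1.4397 = 40.1 meV.

40.1 meV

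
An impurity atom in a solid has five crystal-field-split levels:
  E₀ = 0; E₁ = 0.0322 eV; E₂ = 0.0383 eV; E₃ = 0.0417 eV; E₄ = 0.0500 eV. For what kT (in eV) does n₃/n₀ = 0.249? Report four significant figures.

0.02999 eV

n₃/n₀ = exp[−(E₃−E₀)/kT] = 0.249.
⇒ (E₃−E₀)/kT = ln(1/0.249) = ln(4.01606) = 1.39030.
kT = 0.0417 eV / 1.39030 = 0.02999 eV.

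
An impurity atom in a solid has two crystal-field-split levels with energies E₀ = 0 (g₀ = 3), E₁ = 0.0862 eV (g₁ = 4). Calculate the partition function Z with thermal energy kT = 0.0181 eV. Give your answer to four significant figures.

Z = 3.034

Eᵢ/kT = 0, 4.76243.
Z = Σ gᵢe^(−Eᵢ/kT) = 3·e^(−0) + 4·e^(−4.76243) = 3.00000 + 0.0341793 = 3.03418.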